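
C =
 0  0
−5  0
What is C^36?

C is strictly triangular, hence nilpotent: C^2 = 0, so C^36 = 0.

[[0, 0], [0, 0]]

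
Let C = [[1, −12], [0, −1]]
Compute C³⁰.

[[1, 0], [0, 1]]

C² = I (check: tr C = 0 and det C = −1), so C³⁰ = I since 30 is even.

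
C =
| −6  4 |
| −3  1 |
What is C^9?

[[−77196, 76684], [−57513, 57001]]

tr C = −5 and det C = 6, so the characteristic polynomial is λ² − (−5)λ + (6) with roots −2 and −3.
Eigenvectors give P = [[1, −4], [1, −3]] with P⁻¹ = [[−3, 4], [−1, 1]], and C = P·diag(−2, −3)·P⁻¹.
Then C^9 = P·diag(−512, −19683)·P⁻¹ = [[−512, 78732], [−512, 59049]] · [[−3, 4], [−1, 1]] = [[−77196, 76684], [−57513, 57001]].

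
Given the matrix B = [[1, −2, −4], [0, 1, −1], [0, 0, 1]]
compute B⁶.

[[1, −12, 6], [0, 1, −6], [0, 0, 1]]

B = I + N where N = [[0, −2, −4], [0, 0, −1], [0, 0, 0]] is strictly upper-triangular, so N³ = 0.
(I + N)⁶ = I + 6·N + 15·N² = [[1, −12, 6], [0, 1, −6], [0, 0, 1]].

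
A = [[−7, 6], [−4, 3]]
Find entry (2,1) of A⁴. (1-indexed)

160

tr A = −4 and det A = 3, so the characteristic polynomial is λ² − (−4)λ + (3) with roots −3 and −1.
Eigenvectors give P = [[3, 1], [2, 1]] with P⁻¹ = [[1, −1], [−2, 3]], and A = P·diag(−3, −1)·P⁻¹.
Then A⁴ = P·diag(81, 1)·P⁻¹ = [[243, 1], [162, 1]] · [[1, −1], [−2, 3]] = [[241, −240], [160, −159]].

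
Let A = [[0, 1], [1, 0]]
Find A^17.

A² = I (check: tr A = 0 and det A = -1), so A^17 = A since 17 is odd.

[[0, 1], [1, 0]]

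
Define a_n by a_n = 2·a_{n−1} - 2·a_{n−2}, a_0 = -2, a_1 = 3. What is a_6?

-40

With companion matrix A = [[2, -2], [1, 0]], [a_n, a_{n−1}]ᵀ = A·[a_{n−1}, a_{n−2}]ᵀ, so [a_6, a_5]ᵀ = A⁵·[a_1, a_0]ᵀ.
A⁵ = [[-8, 8], [-4, 0]], giving [a_6, a_5]ᵀ = [[-40], [-12]].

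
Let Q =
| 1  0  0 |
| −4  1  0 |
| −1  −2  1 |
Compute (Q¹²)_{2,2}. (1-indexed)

1

Q = I + N where N = [[0, 0, 0], [−4, 0, 0], [−1, −2, 0]] is strictly lower-triangular, so N³ = 0.
(I + N)¹² = I + 12·N + 66·N² = [[1, 0, 0], [−48, 1, 0], [516, −24, 1]].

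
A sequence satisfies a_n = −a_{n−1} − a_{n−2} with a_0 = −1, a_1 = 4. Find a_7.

With companion matrix B = [[−1, −1], [1, 0]], [a_n, a_{n−1}]ᵀ = B·[a_{n−1}, a_{n−2}]ᵀ, so [a_7, a_6]ᵀ = B^6·[a_1, a_0]ᵀ.
B^6 = [[1, 0], [0, 1]], giving [a_7, a_6]ᵀ = [[4], [−1]].

4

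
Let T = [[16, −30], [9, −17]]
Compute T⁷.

tr T = −1 and det T = −2, so the characteristic polynomial is λ² − (−1)λ + (−2) with roots −2 and 1.
Eigenvectors give P = [[5, −2], [3, −1]] with P⁻¹ = [[−1, 2], [−3, 5]], and T = P·diag(−2, 1)·P⁻¹.
Then T⁷ = P·diag(−128, 1)·P⁻¹ = [[−640, −2], [−384, −1]] · [[−1, 2], [−3, 5]] = [[646, −1290], [387, −773]].

[[646, −1290], [387, −773]]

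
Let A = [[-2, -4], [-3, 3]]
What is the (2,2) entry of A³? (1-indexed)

A² = [[16, -4], [-3, 21]]
A³ = [[-20, -76], [-57, 75]]

75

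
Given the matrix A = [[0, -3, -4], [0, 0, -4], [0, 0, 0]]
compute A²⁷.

[[0, 0, 0], [0, 0, 0], [0, 0, 0]]

A is strictly triangular, hence nilpotent: A³ = 0, so A²⁷ = 0.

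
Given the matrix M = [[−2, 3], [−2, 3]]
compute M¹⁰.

M² = M (a projection; rank 1, trace 1), so M¹⁰ = M.

[[−2, 3], [−2, 3]]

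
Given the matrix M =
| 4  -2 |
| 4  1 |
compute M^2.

[[8, -10], [20, -7]]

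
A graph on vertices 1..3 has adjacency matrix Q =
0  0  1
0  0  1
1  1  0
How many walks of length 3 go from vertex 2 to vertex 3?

The number of length-3 walks from vertex 2 to vertex 3 is entry (2,3) of Q³, where Q is the adjacency matrix.
Q² = [[1, 1, 0], [1, 1, 0], [0, 0, 2]]
Q³ = [[0, 0, 2], [0, 0, 2], [2, 2, 0]]

2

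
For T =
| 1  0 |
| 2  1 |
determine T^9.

[[1, 0], [18, 1]]

T = I + N where N = [[0, 0], [2, 0]] is strictly lower-triangular, so N^2 = 0.
(I + N)^9 = I + 9·N = [[1, 0], [18, 1]].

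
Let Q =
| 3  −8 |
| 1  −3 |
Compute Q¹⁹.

Q² = I (check: tr Q = 0 and det Q = −1), so Q¹⁹ = Q since 19 is odd.

[[3, −8], [1, −3]]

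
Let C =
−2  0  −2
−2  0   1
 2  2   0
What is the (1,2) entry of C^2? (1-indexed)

−4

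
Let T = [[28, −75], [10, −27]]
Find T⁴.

[[406, −975], [130, −309]]

tr T = 1 and det T = −6, so the characteristic polynomial is λ² − (1)λ + (−6) with roots 3 and −2.
Eigenvectors give P = [[3, −5], [1, −2]] with P⁻¹ = [[2, −5], [1, −3]], and T = P·diag(3, −2)·P⁻¹.
Then T⁴ = P·diag(81, 16)·P⁻¹ = [[243, −80], [81, −32]] · [[2, −5], [1, −3]] = [[406, −975], [130, −309]].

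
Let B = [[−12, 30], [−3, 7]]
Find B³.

tr B = −5 and det B = 6, so the characteristic polynomial is λ² − (−5)λ + (6) with roots −3 and −2.
Eigenvectors give P = [[10, 3], [3, 1]] with P⁻¹ = [[1, −3], [−3, 10]], and B = P·diag(−3, −2)·P⁻¹.
Then B³ = P·diag(−27, −8)·P⁻¹ = [[−270, −24], [−81, −8]] · [[1, −3], [−3, 10]] = [[−198, 570], [−57, 163]].

[[−198, 570], [−57, 163]]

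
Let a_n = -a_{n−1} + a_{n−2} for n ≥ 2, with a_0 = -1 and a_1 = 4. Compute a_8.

With companion matrix A = [[-1, 1], [1, 0]], [a_n, a_{n−1}]ᵀ = A·[a_{n−1}, a_{n−2}]ᵀ, so [a_8, a_7]ᵀ = A⁷·[a_1, a_0]ᵀ.
A⁷ = [[-21, 13], [13, -8]], giving [a_8, a_7]ᵀ = [[-97], [60]].

-97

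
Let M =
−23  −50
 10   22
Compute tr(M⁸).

tr M = −1 and det M = −6, so the characteristic polynomial is λ² − (−1)λ + (−6) with roots 2 and −3.
Eigenvectors give P = [[−2, 5], [1, −2]] with P⁻¹ = [[2, 5], [1, 2]], and M = P·diag(2, −3)·P⁻¹.
Then M⁸ = P·diag(256, 6561)·P⁻¹ = [[−512, 32805], [256, −13122]] · [[2, 5], [1, 2]] = [[31781, 63050], [−12610, −24964]].

6817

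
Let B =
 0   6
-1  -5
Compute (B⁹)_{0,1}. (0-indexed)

tr B = -5 and det B = 6, so the characteristic polynomial is λ² − (-5)λ + (6) with roots -2 and -3.
Eigenvectors give P = [[-3, -2], [1, 1]] with P⁻¹ = [[-1, -2], [1, 3]], and B = P·diag(-2, -3)·P⁻¹.
Then B⁹ = P·diag(-512, -19683)·P⁻¹ = [[1536, 39366], [-512, -19683]] · [[-1, -2], [1, 3]] = [[37830, 115026], [-19171, -58025]].

115026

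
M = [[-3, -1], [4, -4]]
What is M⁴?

[[-171, 119], [-476, -52]]

M² = [[5, 7], [-28, 12]]
M³ = [[13, -33], [132, -20]]
M⁴ = [[-171, 119], [-476, -52]]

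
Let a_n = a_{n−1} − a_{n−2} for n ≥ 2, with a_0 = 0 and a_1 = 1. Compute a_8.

With companion matrix T = [[1, −1], [1, 0]], [a_n, a_{n−1}]ᵀ = T·[a_{n−1}, a_{n−2}]ᵀ, so [a_8, a_7]ᵀ = T⁷·[a_1, a_0]ᵀ.
T⁷ = [[1, −1], [1, 0]], giving [a_8, a_7]ᵀ = [[1], [1]].

1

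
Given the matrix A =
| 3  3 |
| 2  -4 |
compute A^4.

A^2 = [[15, -3], [-2, 22]]
A^3 = [[39, 57], [38, -94]]
A^4 = [[231, -111], [-74, 490]]

[[231, -111], [-74, 490]]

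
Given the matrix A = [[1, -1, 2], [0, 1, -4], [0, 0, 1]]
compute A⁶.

A = I + N where N = [[0, -1, 2], [0, 0, -4], [0, 0, 0]] is strictly upper-triangular, so N³ = 0.
(I + N)⁶ = I + 6·N + 15·N² = [[1, -6, 72], [0, 1, -24], [0, 0, 1]].

[[1, -6, 72], [0, 1, -24], [0, 0, 1]]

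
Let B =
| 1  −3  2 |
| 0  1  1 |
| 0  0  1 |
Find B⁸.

[[1, −24, −68], [0, 1, 8], [0, 0, 1]]

B = I + N where N = [[0, −3, 2], [0, 0, 1], [0, 0, 0]] is strictly upper-triangular, so N³ = 0.
(I + N)⁸ = I + 8·N + 28·N² = [[1, −24, −68], [0, 1, 8], [0, 0, 1]].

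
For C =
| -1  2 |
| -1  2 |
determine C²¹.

C² = C (a projection; rank 1, trace 1), so C²¹ = C.

[[-1, 2], [-1, 2]]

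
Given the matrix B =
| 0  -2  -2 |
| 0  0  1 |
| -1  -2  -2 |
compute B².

[[2, 4, 2], [-1, -2, -2], [2, 6, 4]]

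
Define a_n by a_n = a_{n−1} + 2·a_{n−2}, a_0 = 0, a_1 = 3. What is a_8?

With companion matrix Q = [[1, 2], [1, 0]], [a_n, a_{n−1}]ᵀ = Q·[a_{n−1}, a_{n−2}]ᵀ, so [a_8, a_7]ᵀ = Q⁷·[a_1, a_0]ᵀ.
Q⁷ = [[85, 86], [43, 42]], giving [a_8, a_7]ᵀ = [[255], [129]].

255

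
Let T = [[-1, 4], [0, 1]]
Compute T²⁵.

[[-1, 4], [0, 1]]

T² = I (check: tr T = 0 and det T = -1), so T²⁵ = T since 25 is odd.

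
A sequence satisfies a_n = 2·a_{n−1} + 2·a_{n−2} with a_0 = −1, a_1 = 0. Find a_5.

With companion matrix T = [[2, 2], [1, 0]], [a_n, a_{n−1}]ᵀ = T·[a_{n−1}, a_{n−2}]ᵀ, so [a_5, a_4]ᵀ = T⁴·[a_1, a_0]ᵀ.
T⁴ = [[44, 32], [16, 12]], giving [a_5, a_4]ᵀ = [[−32], [−12]].

−32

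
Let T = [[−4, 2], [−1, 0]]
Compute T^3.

[[−48, 28], [−14, 8]]

T^2 = [[14, −8], [4, −2]]
T^3 = [[−48, 28], [−14, 8]]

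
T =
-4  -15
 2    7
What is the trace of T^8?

257

tr T = 3 and det T = 2, so the characteristic polynomial is λ² − (3)λ + (2) with roots 2 and 1.
Eigenvectors give P = [[-5, -3], [2, 1]] with P⁻¹ = [[1, 3], [-2, -5]], and T = P·diag(2, 1)·P⁻¹.
Then T^8 = P·diag(256, 1)·P⁻¹ = [[-1280, -3], [512, 1]] · [[1, 3], [-2, -5]] = [[-1274, -3825], [510, 1531]].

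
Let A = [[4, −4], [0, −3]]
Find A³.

A² = [[16, −4], [0, 9]]
A³ = [[64, −52], [0, −27]]

[[64, −52], [0, −27]]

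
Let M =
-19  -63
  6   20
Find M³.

[[-55, -189], [18, 62]]

tr M = 1 and det M = -2, so the characteristic polynomial is λ² − (1)λ + (-2) with roots 2 and -1.
Eigenvectors give P = [[-3, 7], [1, -2]] with P⁻¹ = [[2, 7], [1, 3]], and M = P·diag(2, -1)·P⁻¹.
Then M³ = P·diag(8, -1)·P⁻¹ = [[-24, -7], [8, 2]] · [[2, 7], [1, 3]] = [[-55, -189], [18, 62]].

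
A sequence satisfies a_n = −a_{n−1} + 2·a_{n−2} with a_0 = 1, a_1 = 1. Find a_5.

With companion matrix B = [[−1, 2], [1, 0]], [a_n, a_{n−1}]ᵀ = B·[a_{n−1}, a_{n−2}]ᵀ, so [a_5, a_4]ᵀ = B⁴·[a_1, a_0]ᵀ.
B⁴ = [[11, −10], [−5, 6]], giving [a_5, a_4]ᵀ = [[1], [1]].

1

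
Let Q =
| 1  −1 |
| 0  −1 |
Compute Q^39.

Q² = I (check: tr Q = 0 and det Q = −1), so Q^39 = Q since 39 is odd.

[[1, −1], [0, −1]]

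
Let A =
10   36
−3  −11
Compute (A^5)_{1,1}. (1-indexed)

tr A = −1 and det A = −2, so the characteristic polynomial is λ² − (−1)λ + (−2) with roots −2 and 1.
Eigenvectors give P = [[−3, 4], [1, −1]] with P⁻¹ = [[1, 4], [1, 3]], and A = P·diag(−2, 1)·P⁻¹.
Then A^5 = P·diag(−32, 1)·P⁻¹ = [[96, 4], [−32, −1]] · [[1, 4], [1, 3]] = [[100, 396], [−33, −131]].

100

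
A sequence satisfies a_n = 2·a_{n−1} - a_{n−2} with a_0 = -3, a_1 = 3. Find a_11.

With companion matrix B = [[2, -1], [1, 0]], [a_n, a_{n−1}]ᵀ = B·[a_{n−1}, a_{n−2}]ᵀ, so [a_11, a_10]ᵀ = B¹⁰·[a_1, a_0]ᵀ.
B¹⁰ = [[11, -10], [10, -9]], giving [a_11, a_10]ᵀ = [[63], [57]].

63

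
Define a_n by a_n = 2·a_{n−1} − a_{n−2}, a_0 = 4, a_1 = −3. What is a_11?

With companion matrix Q = [[2, −1], [1, 0]], [a_n, a_{n−1}]ᵀ = Q·[a_{n−1}, a_{n−2}]ᵀ, so [a_11, a_10]ᵀ = Q¹⁰·[a_1, a_0]ᵀ.
Q¹⁰ = [[11, −10], [10, −9]], giving [a_11, a_10]ᵀ = [[−73], [−66]].

−73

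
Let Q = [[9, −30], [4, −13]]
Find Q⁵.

[[1209, −3630], [484, −1453]]

tr Q = −4 and det Q = 3, so the characteristic polynomial is λ² − (−4)λ + (3) with roots −1 and −3.
Eigenvectors give P = [[3, 5], [1, 2]] with P⁻¹ = [[2, −5], [−1, 3]], and Q = P·diag(−1, −3)·P⁻¹.
Then Q⁵ = P·diag(−1, −243)·P⁻¹ = [[−3, −1215], [−1, −486]] · [[2, −5], [−1, 3]] = [[1209, −3630], [484, −1453]].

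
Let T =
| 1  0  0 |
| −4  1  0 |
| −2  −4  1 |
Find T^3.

[[1, 0, 0], [−12, 1, 0], [42, −12, 1]]

T = I + N where N = [[0, 0, 0], [−4, 0, 0], [−2, −4, 0]] is strictly lower-triangular, so N^3 = 0.
(I + N)^3 = I + 3·N + 3·N^2 = [[1, 0, 0], [−12, 1, 0], [42, −12, 1]].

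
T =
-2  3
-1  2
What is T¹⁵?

T² = I (check: tr T = 0 and det T = -1), so T¹⁵ = T since 15 is odd.

[[-2, 3], [-1, 2]]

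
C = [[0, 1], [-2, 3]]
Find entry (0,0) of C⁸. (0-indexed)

-254

tr C = 3 and det C = 2, so the characteristic polynomial is λ² − (3)λ + (2) with roots 2 and 1.
Eigenvectors give P = [[-1, 1], [-2, 1]] with P⁻¹ = [[1, -1], [2, -1]], and C = P·diag(2, 1)·P⁻¹.
Then C⁸ = P·diag(256, 1)·P⁻¹ = [[-256, 1], [-512, 1]] · [[1, -1], [2, -1]] = [[-254, 255], [-510, 511]].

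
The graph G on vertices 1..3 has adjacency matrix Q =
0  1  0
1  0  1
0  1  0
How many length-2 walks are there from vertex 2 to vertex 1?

The number of length-2 walks from vertex 2 to vertex 1 is entry (2,1) of Q², where Q is the adjacency matrix.
Q² = [[1, 0, 1], [0, 2, 0], [1, 0, 1]]

0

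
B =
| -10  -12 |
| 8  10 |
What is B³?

[[-40, -48], [32, 40]]

tr B = 0 and det B = -4, so the characteristic polynomial is λ² − (0)λ + (-4) with roots -2 and 2.
Eigenvectors give P = [[3, -1], [-2, 1]] with P⁻¹ = [[1, 1], [2, 3]], and B = P·diag(-2, 2)·P⁻¹.
Then B³ = P·diag(-8, 8)·P⁻¹ = [[-24, -8], [16, 8]] · [[1, 1], [2, 3]] = [[-40, -48], [32, 40]].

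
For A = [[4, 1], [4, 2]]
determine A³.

A² = [[20, 6], [24, 8]]
A³ = [[104, 32], [128, 40]]

[[104, 32], [128, 40]]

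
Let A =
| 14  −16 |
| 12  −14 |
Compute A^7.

tr A = 0 and det A = −4, so the characteristic polynomial is λ² − (0)λ + (−4) with roots 2 and −2.
Eigenvectors give P = [[4, 1], [3, 1]] with P⁻¹ = [[1, −1], [−3, 4]], and A = P·diag(2, −2)·P⁻¹.
Then A^7 = P·diag(128, −128)·P⁻¹ = [[512, −128], [384, −128]] · [[1, −1], [−3, 4]] = [[896, −1024], [768, −896]].

[[896, −1024], [768, −896]]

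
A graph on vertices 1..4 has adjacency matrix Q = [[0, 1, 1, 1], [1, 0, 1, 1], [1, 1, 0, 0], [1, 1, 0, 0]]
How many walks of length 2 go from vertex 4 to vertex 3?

2

The number of length-2 walks from vertex 4 to vertex 3 is entry (4,3) of Q^2, where Q is the adjacency matrix.
Q^2 = [[3, 2, 1, 1], [2, 3, 1, 1], [1, 1, 2, 2], [1, 1, 2, 2]]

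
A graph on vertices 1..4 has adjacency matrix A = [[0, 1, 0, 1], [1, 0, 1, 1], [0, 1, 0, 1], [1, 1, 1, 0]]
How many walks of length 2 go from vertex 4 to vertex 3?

The number of length-2 walks from vertex 4 to vertex 3 is entry (4,3) of A^2, where A is the adjacency matrix.
A^2 = [[2, 1, 2, 1], [1, 3, 1, 2], [2, 1, 2, 1], [1, 2, 1, 3]]

1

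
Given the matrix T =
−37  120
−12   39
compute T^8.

tr T = 2 and det T = −3, so the characteristic polynomial is λ² − (2)λ + (−3) with roots −1 and 3.
Eigenvectors give P = [[10, −3], [3, −1]] with P⁻¹ = [[1, −3], [3, −10]], and T = P·diag(−1, 3)·P⁻¹.
Then T^8 = P·diag(1, 6561)·P⁻¹ = [[10, −19683], [3, −6561]] · [[1, −3], [3, −10]] = [[−59039, 196800], [−19680, 65601]].

[[−59039, 196800], [−19680, 65601]]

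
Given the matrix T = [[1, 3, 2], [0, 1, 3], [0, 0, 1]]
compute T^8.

[[1, 24, 268], [0, 1, 24], [0, 0, 1]]

T = I + N where N = [[0, 3, 2], [0, 0, 3], [0, 0, 0]] is strictly upper-triangular, so N^3 = 0.
(I + N)^8 = I + 8·N + 28·N^2 = [[1, 24, 268], [0, 1, 24], [0, 0, 1]].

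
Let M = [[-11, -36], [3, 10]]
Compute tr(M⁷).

-127

tr M = -1 and det M = -2, so the characteristic polynomial is λ² − (-1)λ + (-2) with roots 1 and -2.
Eigenvectors give P = [[-3, 4], [1, -1]] with P⁻¹ = [[1, 4], [1, 3]], and M = P·diag(1, -2)·P⁻¹.
Then M⁷ = P·diag(1, -128)·P⁻¹ = [[-3, -512], [1, 128]] · [[1, 4], [1, 3]] = [[-515, -1548], [129, 388]].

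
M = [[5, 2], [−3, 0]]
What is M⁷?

[[6305, 4118], [−6177, −3990]]

tr M = 5 and det M = 6, so the characteristic polynomial is λ² − (5)λ + (6) with roots 2 and 3.
Eigenvectors give P = [[−2, −1], [3, 1]] with P⁻¹ = [[1, 1], [−3, −2]], and M = P·diag(2, 3)·P⁻¹.
Then M⁷ = P·diag(128, 2187)·P⁻¹ = [[−256, −2187], [384, 2187]] · [[1, 1], [−3, −2]] = [[6305, 4118], [−6177, −3990]].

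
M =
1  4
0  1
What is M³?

M = I + N where N = [[0, 4], [0, 0]] is strictly upper-triangular, so N² = 0.
(I + N)³ = I + 3·N = [[1, 12], [0, 1]].

[[1, 12], [0, 1]]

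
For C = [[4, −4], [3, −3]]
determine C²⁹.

C² = C (a projection; rank 1, trace 1), so C²⁹ = C.

[[4, −4], [3, −3]]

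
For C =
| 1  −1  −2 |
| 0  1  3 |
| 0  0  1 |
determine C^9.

[[1, −9, −126], [0, 1, 27], [0, 0, 1]]

C = I + N where N = [[0, −1, −2], [0, 0, 3], [0, 0, 0]] is strictly upper-triangular, so N^3 = 0.
(I + N)^9 = I + 9·N + 36·N^2 = [[1, −9, −126], [0, 1, 27], [0, 0, 1]].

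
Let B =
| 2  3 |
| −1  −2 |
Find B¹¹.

B² = I (check: tr B = 0 and det B = −1), so B¹¹ = B since 11 is odd.

[[2, 3], [−1, −2]]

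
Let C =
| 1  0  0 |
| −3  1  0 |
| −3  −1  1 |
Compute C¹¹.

[[1, 0, 0], [−33, 1, 0], [132, −11, 1]]

C = I + N where N = [[0, 0, 0], [−3, 0, 0], [−3, −1, 0]] is strictly lower-triangular, so N³ = 0.
(I + N)¹¹ = I + 11·N + 55·N² = [[1, 0, 0], [−33, 1, 0], [132, −11, 1]].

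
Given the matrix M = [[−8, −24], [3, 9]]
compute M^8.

M² = M (a projection; rank 1, trace 1), so M^8 = M.

[[−8, −24], [3, 9]]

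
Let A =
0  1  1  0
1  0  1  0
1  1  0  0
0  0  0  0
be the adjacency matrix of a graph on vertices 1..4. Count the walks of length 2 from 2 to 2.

2

The number of length-2 walks from vertex 2 to vertex 2 is entry (2,2) of A², where A is the adjacency matrix.
A² = [[2, 1, 1, 0], [1, 2, 1, 0], [1, 1, 2, 0], [0, 0, 0, 0]]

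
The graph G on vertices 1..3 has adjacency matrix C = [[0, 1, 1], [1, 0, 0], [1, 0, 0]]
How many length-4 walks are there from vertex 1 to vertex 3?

0

The number of length-4 walks from vertex 1 to vertex 3 is entry (1,3) of C^4, where C is the adjacency matrix.
C^2 = [[2, 0, 0], [0, 1, 1], [0, 1, 1]]
C^3 = [[0, 2, 2], [2, 0, 0], [2, 0, 0]]
C^4 = [[4, 0, 0], [0, 2, 2], [0, 2, 2]]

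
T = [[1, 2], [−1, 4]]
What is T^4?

tr T = 5 and det T = 6, so the characteristic polynomial is λ² − (5)λ + (6) with roots 2 and 3.
Eigenvectors give P = [[2, −1], [1, −1]] with P⁻¹ = [[1, −1], [1, −2]], and T = P·diag(2, 3)·P⁻¹.
Then T^4 = P·diag(16, 81)·P⁻¹ = [[32, −81], [16, −81]] · [[1, −1], [1, −2]] = [[−49, 130], [−65, 146]].

[[−49, 130], [−65, 146]]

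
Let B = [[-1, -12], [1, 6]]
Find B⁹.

[[-57001, -230052], [19171, 77196]]

tr B = 5 and det B = 6, so the characteristic polynomial is λ² − (5)λ + (6) with roots 2 and 3.
Eigenvectors give P = [[4, 3], [-1, -1]] with P⁻¹ = [[1, 3], [-1, -4]], and B = P·diag(2, 3)·P⁻¹.
Then B⁹ = P·diag(512, 19683)·P⁻¹ = [[2048, 59049], [-512, -19683]] · [[1, 3], [-1, -4]] = [[-57001, -230052], [19171, 77196]].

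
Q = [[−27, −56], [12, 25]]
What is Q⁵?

tr Q = −2 and det Q = −3, so the characteristic polynomial is λ² − (−2)λ + (−3) with roots −3 and 1.
Eigenvectors give P = [[−7, 2], [3, −1]] with P⁻¹ = [[−1, −2], [−3, −7]], and Q = P·diag(−3, 1)·P⁻¹.
Then Q⁵ = P·diag(−243, 1)·P⁻¹ = [[1701, 2], [−729, −1]] · [[−1, −2], [−3, −7]] = [[−1707, −3416], [732, 1465]].

[[−1707, −3416], [732, 1465]]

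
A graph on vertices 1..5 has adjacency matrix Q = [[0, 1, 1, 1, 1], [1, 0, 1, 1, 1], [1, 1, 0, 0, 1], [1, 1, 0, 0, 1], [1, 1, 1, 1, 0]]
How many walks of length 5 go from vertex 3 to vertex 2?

The number of length-5 walks from vertex 3 to vertex 2 is entry (3,2) of Q⁵, where Q is the adjacency matrix.
Q² = [[4, 3, 2, 2, 3], [3, 4, 2, 2, 3], [2, 2, 3, 3, 2], [2, 2, 3, 3, 2], [3, 3, 2, 2, 4]]
Q³ = [[10, 11, 10, 10, 11], [11, 10, 10, 10, 11], [10, 10, 6, 6, 10], [10, 10, 6, 6, 10], [11, 11, 10, 10, 10]]
Q⁴ = [[42, 41, 32, 32, 41], [41, 42, 32, 32, 41], [32, 32, 30, 30, 32], [32, 32, 30, 30, 32], [41, 41, 32, 32, 42]]
Q⁵ = [[146, 147, 124, 124, 147], [147, 146, 124, 124, 147], [124, 124, 96, 96, 124], [124, 124, 96, 96, 124], [147, 147, 124, 124, 146]]

124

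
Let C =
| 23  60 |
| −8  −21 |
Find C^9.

tr C = 2 and det C = −3, so the characteristic polynomial is λ² − (2)λ + (−3) with roots −1 and 3.
Eigenvectors give P = [[−5, −3], [2, 1]] with P⁻¹ = [[1, 3], [−2, −5]], and C = P·diag(−1, 3)·P⁻¹.
Then C^9 = P·diag(−1, 19683)·P⁻¹ = [[5, −59049], [−2, 19683]] · [[1, 3], [−2, −5]] = [[118103, 295260], [−39368, −98421]].

[[118103, 295260], [−39368, −98421]]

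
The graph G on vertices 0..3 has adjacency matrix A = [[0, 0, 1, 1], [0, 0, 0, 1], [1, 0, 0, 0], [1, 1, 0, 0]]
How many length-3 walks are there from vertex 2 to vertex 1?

The number of length-3 walks from vertex 2 to vertex 1 is entry (2,1) of A³, where A is the adjacency matrix.
A² = [[2, 1, 0, 0], [1, 1, 0, 0], [0, 0, 1, 1], [0, 0, 1, 2]]
A³ = [[0, 0, 2, 3], [0, 0, 1, 2], [2, 1, 0, 0], [3, 2, 0, 0]]

1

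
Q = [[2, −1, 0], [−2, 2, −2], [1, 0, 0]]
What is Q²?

[[6, −4, 2], [−10, 6, −4], [2, −1, 0]]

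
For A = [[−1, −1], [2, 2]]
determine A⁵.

[[−1, −1], [2, 2]]

A² = A (a projection; rank 1, trace 1), so A⁵ = A.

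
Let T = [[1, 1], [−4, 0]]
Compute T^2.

[[−3, 1], [−4, −4]]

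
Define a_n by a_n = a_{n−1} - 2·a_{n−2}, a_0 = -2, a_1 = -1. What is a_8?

With companion matrix C = [[1, -2], [1, 0]], [a_n, a_{n−1}]ᵀ = C·[a_{n−1}, a_{n−2}]ᵀ, so [a_8, a_7]ᵀ = C^7·[a_1, a_0]ᵀ.
C^7 = [[-3, -14], [7, -10]], giving [a_8, a_7]ᵀ = [[31], [13]].

31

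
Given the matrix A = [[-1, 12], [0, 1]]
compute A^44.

[[1, 0], [0, 1]]

A² = I (check: tr A = 0 and det A = -1), so A^44 = I since 44 is even.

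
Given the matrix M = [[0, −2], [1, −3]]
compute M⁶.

tr M = −3 and det M = 2, so the characteristic polynomial is λ² − (−3)λ + (2) with roots −2 and −1.
Eigenvectors give P = [[1, 2], [1, 1]] with P⁻¹ = [[−1, 2], [1, −1]], and M = P·diag(−2, −1)·P⁻¹.
Then M⁶ = P·diag(64, 1)·P⁻¹ = [[64, 2], [64, 1]] · [[−1, 2], [1, −1]] = [[−62, 126], [−63, 127]].

[[−62, 126], [−63, 127]]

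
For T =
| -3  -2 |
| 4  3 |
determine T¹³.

T² = I (check: tr T = 0 and det T = -1), so T¹³ = T since 13 is odd.

[[-3, -2], [4, 3]]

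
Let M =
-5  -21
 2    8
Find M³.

tr M = 3 and det M = 2, so the characteristic polynomial is λ² − (3)λ + (2) with roots 2 and 1.
Eigenvectors give P = [[-3, 7], [1, -2]] with P⁻¹ = [[2, 7], [1, 3]], and M = P·diag(2, 1)·P⁻¹.
Then M³ = P·diag(8, 1)·P⁻¹ = [[-24, 7], [8, -2]] · [[2, 7], [1, 3]] = [[-41, -147], [14, 50]].

[[-41, -147], [14, 50]]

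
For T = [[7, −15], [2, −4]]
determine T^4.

tr T = 3 and det T = 2, so the characteristic polynomial is λ² − (3)λ + (2) with roots 1 and 2.
Eigenvectors give P = [[−5, 3], [−2, 1]] with P⁻¹ = [[1, −3], [2, −5]], and T = P·diag(1, 2)·P⁻¹.
Then T^4 = P·diag(1, 16)·P⁻¹ = [[−5, 48], [−2, 16]] · [[1, −3], [2, −5]] = [[91, −225], [30, −74]].

[[91, −225], [30, −74]]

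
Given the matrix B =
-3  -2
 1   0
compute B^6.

[[127, 126], [-63, -62]]

tr B = -3 and det B = 2, so the characteristic polynomial is λ² − (-3)λ + (2) with roots -2 and -1.
Eigenvectors give P = [[2, -1], [-1, 1]] with P⁻¹ = [[1, 1], [1, 2]], and B = P·diag(-2, -1)·P⁻¹.
Then B^6 = P·diag(64, 1)·P⁻¹ = [[128, -1], [-64, 1]] · [[1, 1], [1, 2]] = [[127, 126], [-63, -62]].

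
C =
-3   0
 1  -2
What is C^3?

[[-27, 0], [19, -8]]

tr C = -5 and det C = 6, so the characteristic polynomial is λ² − (-5)λ + (6) with roots -3 and -2.
Eigenvectors give P = [[1, 0], [-1, 1]] with P⁻¹ = [[1, 0], [1, 1]], and C = P·diag(-3, -2)·P⁻¹.
Then C^3 = P·diag(-27, -8)·P⁻¹ = [[-27, 0], [27, -8]] · [[1, 0], [1, 1]] = [[-27, 0], [19, -8]].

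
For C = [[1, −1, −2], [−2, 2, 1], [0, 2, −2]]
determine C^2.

[[3, −7, 1], [−6, 8, 4], [−4, 0, 6]]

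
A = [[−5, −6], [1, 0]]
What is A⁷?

[[−6305, −12354], [2059, 3990]]

tr A = −5 and det A = 6, so the characteristic polynomial is λ² − (−5)λ + (6) with roots −3 and −2.
Eigenvectors give P = [[−3, −2], [1, 1]] with P⁻¹ = [[−1, −2], [1, 3]], and A = P·diag(−3, −2)·P⁻¹.
Then A⁷ = P·diag(−2187, −128)·P⁻¹ = [[6561, 256], [−2187, −128]] · [[−1, −2], [1, 3]] = [[−6305, −12354], [2059, 3990]].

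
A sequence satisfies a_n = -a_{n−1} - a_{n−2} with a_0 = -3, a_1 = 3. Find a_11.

With companion matrix B = [[-1, -1], [1, 0]], [a_n, a_{n−1}]ᵀ = B·[a_{n−1}, a_{n−2}]ᵀ, so [a_11, a_10]ᵀ = B¹⁰·[a_1, a_0]ᵀ.
B¹⁰ = [[-1, -1], [1, 0]], giving [a_11, a_10]ᵀ = [[0], [3]].

0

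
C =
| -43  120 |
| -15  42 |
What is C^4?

tr C = -1 and det C = -6, so the characteristic polynomial is λ² − (-1)λ + (-6) with roots -3 and 2.
Eigenvectors give P = [[3, -8], [1, -3]] with P⁻¹ = [[3, -8], [1, -3]], and C = P·diag(-3, 2)·P⁻¹.
Then C^4 = P·diag(81, 16)·P⁻¹ = [[243, -128], [81, -48]] · [[3, -8], [1, -3]] = [[601, -1560], [195, -504]].

[[601, -1560], [195, -504]]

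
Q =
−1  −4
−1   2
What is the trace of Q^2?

13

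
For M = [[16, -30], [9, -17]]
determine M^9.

[[2566, -5130], [1539, -3077]]

tr M = -1 and det M = -2, so the characteristic polynomial is λ² − (-1)λ + (-2) with roots -2 and 1.
Eigenvectors give P = [[5, -2], [3, -1]] with P⁻¹ = [[-1, 2], [-3, 5]], and M = P·diag(-2, 1)·P⁻¹.
Then M^9 = P·diag(-512, 1)·P⁻¹ = [[-2560, -2], [-1536, -1]] · [[-1, 2], [-3, 5]] = [[2566, -5130], [1539, -3077]].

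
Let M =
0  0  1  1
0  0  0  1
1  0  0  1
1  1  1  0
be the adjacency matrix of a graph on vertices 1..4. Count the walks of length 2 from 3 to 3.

2

The number of length-2 walks from vertex 3 to vertex 3 is entry (3,3) of M^2, where M is the adjacency matrix.
M^2 = [[2, 1, 1, 1], [1, 1, 1, 0], [1, 1, 2, 1], [1, 0, 1, 3]]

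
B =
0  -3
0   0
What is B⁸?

[[0, 0], [0, 0]]

B is strictly triangular, hence nilpotent: B² = 0, so B⁸ = 0.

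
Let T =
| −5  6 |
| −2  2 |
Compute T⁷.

[[−509, 762], [−254, 380]]

tr T = −3 and det T = 2, so the characteristic polynomial is λ² − (−3)λ + (2) with roots −1 and −2.
Eigenvectors give P = [[3, −2], [2, −1]] with P⁻¹ = [[−1, 2], [−2, 3]], and T = P·diag(−1, −2)·P⁻¹.
Then T⁷ = P·diag(−1, −128)·P⁻¹ = [[−3, 256], [−2, 128]] · [[−1, 2], [−2, 3]] = [[−509, 762], [−254, 380]].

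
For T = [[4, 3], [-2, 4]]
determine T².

[[10, 24], [-16, 10]]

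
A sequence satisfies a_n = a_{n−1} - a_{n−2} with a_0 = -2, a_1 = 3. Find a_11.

With companion matrix M = [[1, -1], [1, 0]], [a_n, a_{n−1}]ᵀ = M·[a_{n−1}, a_{n−2}]ᵀ, so [a_11, a_10]ᵀ = M^10·[a_1, a_0]ᵀ.
M^10 = [[-1, 1], [-1, 0]], giving [a_11, a_10]ᵀ = [[-5], [-3]].

-5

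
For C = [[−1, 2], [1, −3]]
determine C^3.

C^2 = [[3, −8], [−4, 11]]
C^3 = [[−11, 30], [15, −41]]

[[−11, 30], [15, −41]]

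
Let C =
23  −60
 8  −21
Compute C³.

tr C = 2 and det C = −3, so the characteristic polynomial is λ² − (2)λ + (−3) with roots −1 and 3.
Eigenvectors give P = [[−5, 3], [−2, 1]] with P⁻¹ = [[1, −3], [2, −5]], and C = P·diag(−1, 3)·P⁻¹.
Then C³ = P·diag(−1, 27)·P⁻¹ = [[5, 81], [2, 27]] · [[1, −3], [2, −5]] = [[167, −420], [56, −141]].

[[167, −420], [56, −141]]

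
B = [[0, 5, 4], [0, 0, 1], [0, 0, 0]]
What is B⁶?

B is strictly triangular, hence nilpotent: B³ = 0, so B⁶ = 0.

[[0, 0, 0], [0, 0, 0], [0, 0, 0]]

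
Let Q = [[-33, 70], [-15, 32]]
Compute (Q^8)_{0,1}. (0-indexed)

tr Q = -1 and det Q = -6, so the characteristic polynomial is λ² − (-1)λ + (-6) with roots 2 and -3.
Eigenvectors give P = [[-2, -7], [-1, -3]] with P⁻¹ = [[3, -7], [-1, 2]], and Q = P·diag(2, -3)·P⁻¹.
Then Q^8 = P·diag(256, 6561)·P⁻¹ = [[-512, -45927], [-256, -19683]] · [[3, -7], [-1, 2]] = [[44391, -88270], [18915, -37574]].

-88270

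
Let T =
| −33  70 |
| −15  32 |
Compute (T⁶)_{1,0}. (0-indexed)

1995

tr T = −1 and det T = −6, so the characteristic polynomial is λ² − (−1)λ + (−6) with roots 2 and −3.
Eigenvectors give P = [[2, 7], [1, 3]] with P⁻¹ = [[−3, 7], [1, −2]], and T = P·diag(2, −3)·P⁻¹.
Then T⁶ = P·diag(64, 729)·P⁻¹ = [[128, 5103], [64, 2187]] · [[−3, 7], [1, −2]] = [[4719, −9310], [1995, −3926]].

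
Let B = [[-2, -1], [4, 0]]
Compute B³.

B² = [[0, 2], [-8, -4]]
B³ = [[8, 0], [0, 8]]

[[8, 0], [0, 8]]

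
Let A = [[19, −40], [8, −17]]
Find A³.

tr A = 2 and det A = −3, so the characteristic polynomial is λ² − (2)λ + (−3) with roots −1 and 3.
Eigenvectors give P = [[−2, 5], [−1, 2]] with P⁻¹ = [[2, −5], [1, −2]], and A = P·diag(−1, 3)·P⁻¹.
Then A³ = P·diag(−1, 27)·P⁻¹ = [[2, 135], [1, 54]] · [[2, −5], [1, −2]] = [[139, −280], [56, −113]].

[[139, −280], [56, −113]]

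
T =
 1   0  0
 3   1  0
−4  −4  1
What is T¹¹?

[[1, 0, 0], [33, 1, 0], [−704, −44, 1]]

T = I + N where N = [[0, 0, 0], [3, 0, 0], [−4, −4, 0]] is strictly lower-triangular, so N³ = 0.
(I + N)¹¹ = I + 11·N + 55·N² = [[1, 0, 0], [33, 1, 0], [−704, −44, 1]].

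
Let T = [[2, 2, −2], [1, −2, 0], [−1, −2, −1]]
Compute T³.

T² = [[8, 4, −2], [0, 6, −2], [−3, 4, 3]]
T³ = [[22, 12, −14], [8, −8, 2], [−5, −20, 3]]

[[22, 12, −14], [8, −8, 2], [−5, −20, 3]]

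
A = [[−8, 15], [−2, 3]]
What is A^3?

[[−122, 285], [−38, 87]]

tr A = −5 and det A = 6, so the characteristic polynomial is λ² − (−5)λ + (6) with roots −3 and −2.
Eigenvectors give P = [[−3, 5], [−1, 2]] with P⁻¹ = [[−2, 5], [−1, 3]], and A = P·diag(−3, −2)·P⁻¹.
Then A^3 = P·diag(−27, −8)·P⁻¹ = [[81, −40], [27, −16]] · [[−2, 5], [−1, 3]] = [[−122, 285], [−38, 87]].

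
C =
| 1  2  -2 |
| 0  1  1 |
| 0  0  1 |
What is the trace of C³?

C = I + N where N = [[0, 2, -2], [0, 0, 1], [0, 0, 0]] is strictly upper-triangular, so N³ = 0.
(I + N)³ = I + 3·N + 3·N² = [[1, 6, 0], [0, 1, 3], [0, 0, 1]].

3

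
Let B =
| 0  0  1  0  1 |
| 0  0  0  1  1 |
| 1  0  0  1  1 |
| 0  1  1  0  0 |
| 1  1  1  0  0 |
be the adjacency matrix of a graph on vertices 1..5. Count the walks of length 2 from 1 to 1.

2

The number of length-2 walks from vertex 1 to vertex 1 is entry (1,1) of B^2, where B is the adjacency matrix.
B^2 = [[2, 1, 1, 1, 1], [1, 2, 2, 0, 0], [1, 2, 3, 0, 1], [1, 0, 0, 2, 2], [1, 0, 1, 2, 3]]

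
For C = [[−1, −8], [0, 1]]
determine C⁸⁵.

[[−1, −8], [0, 1]]

C² = I (check: tr C = 0 and det C = −1), so C⁸⁵ = C since 85 is odd.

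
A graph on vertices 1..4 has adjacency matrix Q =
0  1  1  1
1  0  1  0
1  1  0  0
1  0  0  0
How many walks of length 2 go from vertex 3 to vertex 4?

The number of length-2 walks from vertex 3 to vertex 4 is entry (3,4) of Q^2, where Q is the adjacency matrix.
Q^2 = [[3, 1, 1, 0], [1, 2, 1, 1], [1, 1, 2, 1], [0, 1, 1, 1]]

1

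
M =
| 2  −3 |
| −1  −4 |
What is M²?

[[7, 6], [2, 19]]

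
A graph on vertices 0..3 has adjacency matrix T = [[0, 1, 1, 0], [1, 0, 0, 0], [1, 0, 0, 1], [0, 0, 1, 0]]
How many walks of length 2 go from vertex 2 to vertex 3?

The number of length-2 walks from vertex 2 to vertex 3 is entry (2,3) of T², where T is the adjacency matrix.
T² = [[2, 0, 0, 1], [0, 1, 1, 0], [0, 1, 2, 0], [1, 0, 0, 1]]

0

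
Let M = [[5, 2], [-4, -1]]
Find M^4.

[[161, 80], [-160, -79]]

tr M = 4 and det M = 3, so the characteristic polynomial is λ² − (4)λ + (3) with roots 1 and 3.
Eigenvectors give P = [[-1, -1], [2, 1]] with P⁻¹ = [[1, 1], [-2, -1]], and M = P·diag(1, 3)·P⁻¹.
Then M^4 = P·diag(1, 81)·P⁻¹ = [[-1, -81], [2, 81]] · [[1, 1], [-2, -1]] = [[161, 80], [-160, -79]].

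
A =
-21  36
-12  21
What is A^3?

tr A = 0 and det A = -9, so the characteristic polynomial is λ² − (0)λ + (-9) with roots -3 and 3.
Eigenvectors give P = [[2, -3], [1, -2]] with P⁻¹ = [[2, -3], [1, -2]], and A = P·diag(-3, 3)·P⁻¹.
Then A^3 = P·diag(-27, 27)·P⁻¹ = [[-54, -81], [-27, -54]] · [[2, -3], [1, -2]] = [[-189, 324], [-108, 189]].

[[-189, 324], [-108, 189]]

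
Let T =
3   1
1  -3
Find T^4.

[[100, 0], [0, 100]]

T^2 = [[10, 0], [0, 10]]
T^3 = [[30, 10], [10, -30]]
T^4 = [[100, 0], [0, 100]]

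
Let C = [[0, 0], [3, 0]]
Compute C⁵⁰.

[[0, 0], [0, 0]]

C is strictly triangular, hence nilpotent: C² = 0, so C⁵⁰ = 0.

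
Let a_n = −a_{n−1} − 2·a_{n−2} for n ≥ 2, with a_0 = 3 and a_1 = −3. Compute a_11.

−135

With companion matrix A = [[−1, −2], [1, 0]], [a_n, a_{n−1}]ᵀ = A·[a_{n−1}, a_{n−2}]ᵀ, so [a_11, a_10]ᵀ = A¹⁰·[a_1, a_0]ᵀ.
A¹⁰ = [[23, −22], [11, 34]], giving [a_11, a_10]ᵀ = [[−135], [69]].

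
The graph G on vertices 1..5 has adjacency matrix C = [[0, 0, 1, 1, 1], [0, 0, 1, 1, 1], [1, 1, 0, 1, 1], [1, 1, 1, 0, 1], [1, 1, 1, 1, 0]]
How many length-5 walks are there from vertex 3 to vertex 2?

The number of length-5 walks from vertex 3 to vertex 2 is entry (3,2) of C^5, where C is the adjacency matrix.
C^2 = [[3, 3, 2, 2, 2], [3, 3, 2, 2, 2], [2, 2, 4, 3, 3], [2, 2, 3, 4, 3], [2, 2, 3, 3, 4]]
C^3 = [[6, 6, 10, 10, 10], [6, 6, 10, 10, 10], [10, 10, 10, 11, 11], [10, 10, 11, 10, 11], [10, 10, 11, 11, 10]]
C^4 = [[30, 30, 32, 32, 32], [30, 30, 32, 32, 32], [32, 32, 42, 41, 41], [32, 32, 41, 42, 41], [32, 32, 41, 41, 42]]
C^5 = [[96, 96, 124, 124, 124], [96, 96, 124, 124, 124], [124, 124, 146, 147, 147], [124, 124, 147, 146, 147], [124, 124, 147, 147, 146]]

124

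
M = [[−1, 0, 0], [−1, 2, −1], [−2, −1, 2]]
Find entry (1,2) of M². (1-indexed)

0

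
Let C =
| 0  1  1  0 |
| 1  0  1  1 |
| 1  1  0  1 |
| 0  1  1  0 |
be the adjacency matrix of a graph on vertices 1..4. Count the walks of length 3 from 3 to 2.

The number of length-3 walks from vertex 3 to vertex 2 is entry (3,2) of C^3, where C is the adjacency matrix.
C^2 = [[2, 1, 1, 2], [1, 3, 2, 1], [1, 2, 3, 1], [2, 1, 1, 2]]
C^3 = [[2, 5, 5, 2], [5, 4, 5, 5], [5, 5, 4, 5], [2, 5, 5, 2]]

5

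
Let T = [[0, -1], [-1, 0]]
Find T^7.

[[0, -1], [-1, 0]]

T² = I (check: tr T = 0 and det T = -1), so T^7 = T since 7 is odd.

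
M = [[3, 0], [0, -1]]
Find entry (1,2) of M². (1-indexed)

0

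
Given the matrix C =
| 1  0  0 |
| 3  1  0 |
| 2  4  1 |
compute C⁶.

[[1, 0, 0], [18, 1, 0], [192, 24, 1]]

C = I + N where N = [[0, 0, 0], [3, 0, 0], [2, 4, 0]] is strictly lower-triangular, so N³ = 0.
(I + N)⁶ = I + 6·N + 15·N² = [[1, 0, 0], [18, 1, 0], [192, 24, 1]].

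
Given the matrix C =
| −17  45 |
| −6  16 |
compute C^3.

[[−53, 135], [−18, 46]]

tr C = −1 and det C = −2, so the characteristic polynomial is λ² − (−1)λ + (−2) with roots 1 and −2.
Eigenvectors give P = [[5, −3], [2, −1]] with P⁻¹ = [[−1, 3], [−2, 5]], and C = P·diag(1, −2)·P⁻¹.
Then C^3 = P·diag(1, −8)·P⁻¹ = [[5, 24], [2, 8]] · [[−1, 3], [−2, 5]] = [[−53, 135], [−18, 46]].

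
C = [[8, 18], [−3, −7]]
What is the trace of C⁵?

31

tr C = 1 and det C = −2, so the characteristic polynomial is λ² − (1)λ + (−2) with roots −1 and 2.
Eigenvectors give P = [[−2, 3], [1, −1]] with P⁻¹ = [[1, 3], [1, 2]], and C = P·diag(−1, 2)·P⁻¹.
Then C⁵ = P·diag(−1, 32)·P⁻¹ = [[2, 96], [−1, −32]] · [[1, 3], [1, 2]] = [[98, 198], [−33, −67]].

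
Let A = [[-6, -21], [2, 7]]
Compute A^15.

[[-6, -21], [2, 7]]

A² = A (a projection; rank 1, trace 1), so A^15 = A.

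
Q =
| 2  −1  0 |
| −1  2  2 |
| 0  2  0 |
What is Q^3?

[[14, −17, −8], [−17, 30, 18], [−8, 18, 8]]

Q^2 = [[5, −4, −2], [−4, 9, 4], [−2, 4, 4]]
Q^3 = [[14, −17, −8], [−17, 30, 18], [−8, 18, 8]]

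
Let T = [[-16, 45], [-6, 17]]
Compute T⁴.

[[-74, 225], [-30, 91]]

tr T = 1 and det T = -2, so the characteristic polynomial is λ² − (1)λ + (-2) with roots 2 and -1.
Eigenvectors give P = [[-5, 3], [-2, 1]] with P⁻¹ = [[1, -3], [2, -5]], and T = P·diag(2, -1)·P⁻¹.
Then T⁴ = P·diag(16, 1)·P⁻¹ = [[-80, 3], [-32, 1]] · [[1, -3], [2, -5]] = [[-74, 225], [-30, 91]].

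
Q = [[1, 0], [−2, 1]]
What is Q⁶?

Q = I + N where N = [[0, 0], [−2, 0]] is strictly lower-triangular, so N² = 0.
(I + N)⁶ = I + 6·N = [[1, 0], [−12, 1]].

[[1, 0], [−12, 1]]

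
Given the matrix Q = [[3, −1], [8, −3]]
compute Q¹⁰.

Q² = I (check: tr Q = 0 and det Q = −1), so Q¹⁰ = I since 10 is even.

[[1, 0], [0, 1]]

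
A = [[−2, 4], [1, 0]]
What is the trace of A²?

12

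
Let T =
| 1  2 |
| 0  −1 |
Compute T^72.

T² = I (check: tr T = 0 and det T = −1), so T^72 = I since 72 is even.

[[1, 0], [0, 1]]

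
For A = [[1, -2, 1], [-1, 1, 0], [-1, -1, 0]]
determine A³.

A² = [[2, -5, 1], [-2, 3, -1], [0, 1, -1]]
A³ = [[6, -10, 2], [-4, 8, -2], [0, 2, 0]]

[[6, -10, 2], [-4, 8, -2], [0, 2, 0]]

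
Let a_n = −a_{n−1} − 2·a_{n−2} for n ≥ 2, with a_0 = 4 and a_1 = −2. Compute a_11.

With companion matrix A = [[−1, −2], [1, 0]], [a_n, a_{n−1}]ᵀ = A·[a_{n−1}, a_{n−2}]ᵀ, so [a_11, a_10]ᵀ = A¹⁰·[a_1, a_0]ᵀ.
A¹⁰ = [[23, −22], [11, 34]], giving [a_11, a_10]ᵀ = [[−134], [114]].

−134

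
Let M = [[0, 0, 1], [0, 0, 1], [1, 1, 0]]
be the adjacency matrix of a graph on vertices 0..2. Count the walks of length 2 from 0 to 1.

1

The number of length-2 walks from vertex 0 to vertex 1 is entry (0,1) of M^2, where M is the adjacency matrix.
M^2 = [[1, 1, 0], [1, 1, 0], [0, 0, 2]]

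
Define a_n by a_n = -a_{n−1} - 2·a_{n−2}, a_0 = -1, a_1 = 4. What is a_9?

-62

With companion matrix T = [[-1, -2], [1, 0]], [a_n, a_{n−1}]ᵀ = T·[a_{n−1}, a_{n−2}]ᵀ, so [a_9, a_8]ᵀ = T^8·[a_1, a_0]ᵀ.
T^8 = [[-17, -6], [3, -14]], giving [a_9, a_8]ᵀ = [[-62], [26]].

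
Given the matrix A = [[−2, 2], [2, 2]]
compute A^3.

A^2 = [[8, 0], [0, 8]]
A^3 = [[−16, 16], [16, 16]]

[[−16, 16], [16, 16]]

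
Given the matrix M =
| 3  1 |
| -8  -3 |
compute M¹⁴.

M² = I (check: tr M = 0 and det M = -1), so M¹⁴ = I since 14 is even.

[[1, 0], [0, 1]]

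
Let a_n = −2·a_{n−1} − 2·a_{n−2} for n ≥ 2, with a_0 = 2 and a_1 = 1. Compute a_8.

With companion matrix M = [[−2, −2], [1, 0]], [a_n, a_{n−1}]ᵀ = M·[a_{n−1}, a_{n−2}]ᵀ, so [a_8, a_7]ᵀ = M^7·[a_1, a_0]ᵀ.
M^7 = [[0, 16], [−8, −16]], giving [a_8, a_7]ᵀ = [[32], [−40]].

32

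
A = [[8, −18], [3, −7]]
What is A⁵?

[[98, −198], [33, −67]]

tr A = 1 and det A = −2, so the characteristic polynomial is λ² − (1)λ + (−2) with roots 2 and −1.
Eigenvectors give P = [[3, 2], [1, 1]] with P⁻¹ = [[1, −2], [−1, 3]], and A = P·diag(2, −1)·P⁻¹.
Then A⁵ = P·diag(32, −1)·P⁻¹ = [[96, −2], [32, −1]] · [[1, −2], [−1, 3]] = [[98, −198], [33, −67]].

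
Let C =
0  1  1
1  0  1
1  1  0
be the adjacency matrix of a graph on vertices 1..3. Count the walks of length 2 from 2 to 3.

The number of length-2 walks from vertex 2 to vertex 3 is entry (2,3) of C², where C is the adjacency matrix.
C² = [[2, 1, 1], [1, 2, 1], [1, 1, 2]]

1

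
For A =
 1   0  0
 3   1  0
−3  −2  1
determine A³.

A = I + N where N = [[0, 0, 0], [3, 0, 0], [−3, −2, 0]] is strictly lower-triangular, so N³ = 0.
(I + N)³ = I + 3·N + 3·N² = [[1, 0, 0], [9, 1, 0], [−27, −6, 1]].

[[1, 0, 0], [9, 1, 0], [−27, −6, 1]]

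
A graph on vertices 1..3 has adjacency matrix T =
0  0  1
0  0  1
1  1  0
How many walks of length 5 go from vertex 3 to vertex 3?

0

The number of length-5 walks from vertex 3 to vertex 3 is entry (3,3) of T⁵, where T is the adjacency matrix.
T² = [[1, 1, 0], [1, 1, 0], [0, 0, 2]]
T³ = [[0, 0, 2], [0, 0, 2], [2, 2, 0]]
T⁴ = [[2, 2, 0], [2, 2, 0], [0, 0, 4]]
T⁵ = [[0, 0, 4], [0, 0, 4], [4, 4, 0]]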